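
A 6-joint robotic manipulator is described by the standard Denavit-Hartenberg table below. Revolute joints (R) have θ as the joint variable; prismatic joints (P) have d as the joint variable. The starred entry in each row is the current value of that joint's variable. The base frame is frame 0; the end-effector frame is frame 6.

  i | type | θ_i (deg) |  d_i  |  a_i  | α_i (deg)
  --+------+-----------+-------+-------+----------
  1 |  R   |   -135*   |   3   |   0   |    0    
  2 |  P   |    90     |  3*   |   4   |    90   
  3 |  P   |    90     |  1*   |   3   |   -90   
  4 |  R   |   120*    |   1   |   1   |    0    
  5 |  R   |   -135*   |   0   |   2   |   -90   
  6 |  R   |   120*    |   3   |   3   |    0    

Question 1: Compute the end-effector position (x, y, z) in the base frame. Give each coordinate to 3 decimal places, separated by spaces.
after link 1: o_1 = (0.0000, 0.0000, 3.0000)
after link 2: o_2 = (2.8284, -2.8284, 6.0000)
after link 3: o_3 = (2.1213, -3.5355, 9.0000)
after link 4: o_4 = (2.0266, -2.2161, 8.5000)
after link 5: o_5 = (1.6606, -2.5821, 10.4319)
after link 6: o_6 = (5.8212, -2.0956, 9.7594)

5.821 -2.096 9.759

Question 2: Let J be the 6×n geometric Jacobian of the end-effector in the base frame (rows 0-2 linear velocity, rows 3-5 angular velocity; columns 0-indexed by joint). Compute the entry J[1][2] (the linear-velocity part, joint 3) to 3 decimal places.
prismatic axis z_2 = (-0.7071,-0.7071,0.0000)
J_v[:, 2] = z_2; J_ω[:, 2] = (0,0,0)
entry J[1][2] = -0.7071

-0.707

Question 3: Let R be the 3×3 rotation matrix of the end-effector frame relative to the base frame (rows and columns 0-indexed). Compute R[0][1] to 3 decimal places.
End-effector y-axis (col 1 of R) = (-0.1951,0.5120,-0.8365)
R[0][1] = -0.1951

-0.195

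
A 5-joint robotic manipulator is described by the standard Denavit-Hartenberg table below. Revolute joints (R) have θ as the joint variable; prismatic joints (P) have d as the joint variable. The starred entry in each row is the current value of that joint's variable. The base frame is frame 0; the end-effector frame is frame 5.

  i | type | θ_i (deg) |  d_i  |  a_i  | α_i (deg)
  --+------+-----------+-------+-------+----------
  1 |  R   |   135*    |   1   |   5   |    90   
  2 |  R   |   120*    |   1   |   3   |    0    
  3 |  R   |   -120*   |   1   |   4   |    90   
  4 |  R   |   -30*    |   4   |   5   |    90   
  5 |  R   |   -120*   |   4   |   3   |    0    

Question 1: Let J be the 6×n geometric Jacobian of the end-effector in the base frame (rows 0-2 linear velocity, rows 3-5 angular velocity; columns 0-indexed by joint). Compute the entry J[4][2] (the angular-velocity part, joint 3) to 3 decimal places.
0.707

axis z_2 = (0.7071,0.7071,0.0000); lever o_n−o_2 = (-6.5373,0.5777,-1.4019)
cross product → J_v[:, 2] = (-0.9913,0.9913,5.0311)
J_ω[:, 2] = z_2
entry J[4][2] = 0.7071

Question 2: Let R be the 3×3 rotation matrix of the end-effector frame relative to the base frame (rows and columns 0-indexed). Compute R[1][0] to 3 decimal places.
-0.129

End-effector x-axis (col 0 of R) = (0.4830,-0.1294,0.8660)
R[1][0] = -0.1294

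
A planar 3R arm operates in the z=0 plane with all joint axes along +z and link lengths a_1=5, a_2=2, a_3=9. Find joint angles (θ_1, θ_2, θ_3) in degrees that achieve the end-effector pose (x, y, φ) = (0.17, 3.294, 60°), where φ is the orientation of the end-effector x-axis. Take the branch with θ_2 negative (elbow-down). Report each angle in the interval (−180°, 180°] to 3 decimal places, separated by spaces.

-117.794 -59.997 -122.209

wrist centre = target − a_3·(cos φ, sin φ) = (-4.3300, -4.5002)
cos θ_2 = (39.0010−5²−2²)/(2·5·2) = 0.5000; θ_2 = -59.9968° (elbow-down)
β = atan2(-4.5002,-4.3300) = -133.8956°; ψ = atan2(-1.7320,6.0001) = -16.1014°
θ_1 = β − ψ = -117.7942°
θ_3 = φ − θ_1 − θ_2 = -122.2090° (wrapped to (-180°,180°])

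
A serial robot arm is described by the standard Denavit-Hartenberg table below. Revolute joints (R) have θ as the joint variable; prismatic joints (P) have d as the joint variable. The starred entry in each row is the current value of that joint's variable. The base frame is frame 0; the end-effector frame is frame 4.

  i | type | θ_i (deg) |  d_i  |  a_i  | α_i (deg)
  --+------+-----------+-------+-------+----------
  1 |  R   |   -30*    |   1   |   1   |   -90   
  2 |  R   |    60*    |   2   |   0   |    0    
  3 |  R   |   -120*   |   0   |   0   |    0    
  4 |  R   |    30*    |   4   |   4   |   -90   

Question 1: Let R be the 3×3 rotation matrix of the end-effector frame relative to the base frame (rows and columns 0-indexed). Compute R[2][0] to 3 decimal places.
0.500

End-effector x-axis (col 0 of R) = (0.7500,-0.4330,0.5000)
R[2][0] = 0.5000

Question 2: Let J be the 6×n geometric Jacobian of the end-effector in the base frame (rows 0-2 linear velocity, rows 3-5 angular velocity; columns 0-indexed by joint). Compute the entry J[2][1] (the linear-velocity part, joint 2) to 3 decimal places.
-3.464

axis z_1 = (0.5000,0.8660,0.0000); lever o_n−o_1 = (6.0000,3.4641,2.0000)
cross product → J_v[:, 1] = (1.7321,-1.0000,-3.4641)
J_ω[:, 1] = z_1
entry J[2][1] = -3.4641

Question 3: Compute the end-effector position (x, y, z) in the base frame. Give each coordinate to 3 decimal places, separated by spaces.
6.866 2.964 3.000

after link 1: o_1 = (0.8660, -0.5000, 1.0000)
after link 2: o_2 = (1.8660, 1.2321, 1.0000)
after link 3: o_3 = (1.8660, 1.2321, 1.0000)
after link 4: o_4 = (6.8660, 2.9641, 3.0000)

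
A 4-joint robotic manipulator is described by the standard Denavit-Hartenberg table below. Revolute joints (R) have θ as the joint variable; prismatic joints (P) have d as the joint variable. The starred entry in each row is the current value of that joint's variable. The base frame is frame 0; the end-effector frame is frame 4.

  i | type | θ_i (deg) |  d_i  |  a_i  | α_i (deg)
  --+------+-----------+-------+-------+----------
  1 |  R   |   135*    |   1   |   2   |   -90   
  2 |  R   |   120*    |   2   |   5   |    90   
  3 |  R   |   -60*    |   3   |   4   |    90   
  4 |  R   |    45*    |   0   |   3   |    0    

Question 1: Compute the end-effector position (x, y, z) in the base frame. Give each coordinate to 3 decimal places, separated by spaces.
0.634 4.035 -8.541

after link 1: o_1 = (-1.4142, 1.4142, 1.0000)
after link 2: o_2 = (-1.0607, -1.7678, -3.3301)
after link 3: o_3 = (0.2588, 1.8117, -6.5622)
after link 4: o_4 = (0.6338, 4.0348, -8.5414)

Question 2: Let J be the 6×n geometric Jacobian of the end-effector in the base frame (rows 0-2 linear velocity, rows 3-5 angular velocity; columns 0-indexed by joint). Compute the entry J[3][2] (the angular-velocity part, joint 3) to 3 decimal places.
axis z_2 = (-0.6124,0.6124,-0.5000); lever o_n−o_2 = (1.6945,5.8026,-5.2113)
cross product → J_v[:, 2] = (-0.2899,-4.0385,-4.5910)
J_ω[:, 2] = z_2
entry J[3][2] = -0.6124

-0.612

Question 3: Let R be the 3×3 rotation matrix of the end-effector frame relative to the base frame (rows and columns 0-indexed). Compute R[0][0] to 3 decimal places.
0.125

End-effector x-axis (col 0 of R) = (0.1250,0.7410,-0.6597)
R[0][0] = 0.1250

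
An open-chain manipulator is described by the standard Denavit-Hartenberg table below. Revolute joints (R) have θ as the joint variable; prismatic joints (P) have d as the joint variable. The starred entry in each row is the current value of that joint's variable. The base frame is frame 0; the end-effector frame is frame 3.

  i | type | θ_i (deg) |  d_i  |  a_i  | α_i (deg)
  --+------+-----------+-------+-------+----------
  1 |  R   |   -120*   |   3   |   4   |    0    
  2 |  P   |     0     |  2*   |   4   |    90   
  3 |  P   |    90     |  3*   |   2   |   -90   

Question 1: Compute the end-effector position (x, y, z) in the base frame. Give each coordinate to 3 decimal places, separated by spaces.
after link 1: o_1 = (-2.0000, -3.4641, 3.0000)
after link 2: o_2 = (-4.0000, -6.9282, 5.0000)
after link 3: o_3 = (-6.5981, -5.4282, 7.0000)

-6.598 -5.428 7.000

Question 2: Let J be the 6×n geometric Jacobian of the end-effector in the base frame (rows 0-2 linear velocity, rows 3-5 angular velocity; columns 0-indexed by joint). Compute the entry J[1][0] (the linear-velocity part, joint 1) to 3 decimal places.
axis z_0 = ẑ; lever o_n−o_0 = (-6.5981,-5.4282,7.0000)
cross product → J_v[:, 0] = (5.4282,-6.5981,0.0000)
J_ω[:, 0] = z_0
entry J[1][0] = -6.5981

-6.598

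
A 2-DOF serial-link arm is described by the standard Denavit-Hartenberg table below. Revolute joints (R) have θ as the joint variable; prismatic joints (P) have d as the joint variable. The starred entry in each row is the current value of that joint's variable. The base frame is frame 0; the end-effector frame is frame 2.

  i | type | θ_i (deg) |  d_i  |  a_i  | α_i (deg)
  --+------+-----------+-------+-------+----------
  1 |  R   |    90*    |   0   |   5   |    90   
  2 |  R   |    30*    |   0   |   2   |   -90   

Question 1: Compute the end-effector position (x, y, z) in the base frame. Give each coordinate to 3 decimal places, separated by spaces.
0.000 6.732 1.000

after link 1: o_1 = (0.0000, 5.0000, 0.0000)
after link 2: o_2 = (0.0000, 6.7321, 1.0000)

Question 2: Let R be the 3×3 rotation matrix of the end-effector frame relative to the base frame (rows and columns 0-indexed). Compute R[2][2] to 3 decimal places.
End-effector z-axis (col 2 of R) = (-0.0000,-0.5000,0.8660)
R[2][2] = 0.8660

0.866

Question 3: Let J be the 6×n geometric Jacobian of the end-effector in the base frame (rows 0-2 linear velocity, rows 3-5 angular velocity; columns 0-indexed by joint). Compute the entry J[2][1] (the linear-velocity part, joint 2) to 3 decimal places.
1.732

axis z_1 = (1.0000,-0.0000,0.0000); lever o_n−o_1 = (0.0000,1.7321,1.0000)
cross product → J_v[:, 1] = (-0.0000,-1.0000,1.7321)
J_ω[:, 1] = z_1
entry J[2][1] = 1.7321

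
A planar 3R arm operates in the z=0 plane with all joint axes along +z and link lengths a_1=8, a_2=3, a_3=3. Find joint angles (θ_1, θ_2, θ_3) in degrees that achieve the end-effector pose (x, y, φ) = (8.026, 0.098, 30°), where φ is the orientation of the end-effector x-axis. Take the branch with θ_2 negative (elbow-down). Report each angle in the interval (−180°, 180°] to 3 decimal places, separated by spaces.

wrist centre = target − a_3·(cos φ, sin φ) = (5.4279, -1.4020)
cos θ_2 = (31.4280−8²−3²)/(2·8·3) = -0.8661; θ_2 = -150.0067° (elbow-down)
β = atan2(-1.4020,5.4279) = -14.4826°; ψ = atan2(-1.4997,5.4017) = -15.5163°
θ_1 = β − ψ = 1.0337°
θ_3 = φ − θ_1 − θ_2 = 178.9730° (wrapped to (-180°,180°])

1.034 -150.007 178.973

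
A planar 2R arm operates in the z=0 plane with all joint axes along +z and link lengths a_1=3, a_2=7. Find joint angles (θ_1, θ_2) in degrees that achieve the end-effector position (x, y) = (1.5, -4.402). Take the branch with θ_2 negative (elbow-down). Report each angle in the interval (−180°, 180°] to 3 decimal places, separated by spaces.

59.997 -149.998

cos θ_2 = (21.6276−3²−7²)/(2·3·7) = -0.8660; θ_2 = -149.9982° (elbow-down)
β = atan2(-4.4020,1.5000) = -71.1832°; ψ = atan2(-3.5002,-3.0621) = -131.1803°
θ_1 = β − ψ = 59.9971°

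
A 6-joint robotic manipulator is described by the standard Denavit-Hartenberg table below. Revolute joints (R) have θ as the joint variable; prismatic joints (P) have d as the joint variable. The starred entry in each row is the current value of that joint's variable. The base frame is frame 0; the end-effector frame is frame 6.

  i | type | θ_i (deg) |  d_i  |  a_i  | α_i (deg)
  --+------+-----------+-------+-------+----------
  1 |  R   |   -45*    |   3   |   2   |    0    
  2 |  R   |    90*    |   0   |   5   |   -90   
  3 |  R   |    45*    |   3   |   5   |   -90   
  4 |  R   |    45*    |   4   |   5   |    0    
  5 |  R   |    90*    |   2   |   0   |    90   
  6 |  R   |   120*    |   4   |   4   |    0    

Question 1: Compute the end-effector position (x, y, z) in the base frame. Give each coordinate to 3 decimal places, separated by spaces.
7.985 2.400 -12.728

after link 1: o_1 = (1.4142, -1.4142, 3.0000)
after link 2: o_2 = (4.9497, 2.1213, 3.0000)
after link 3: o_3 = (5.3284, 6.7426, -0.5355)
after link 4: o_4 = (7.5962, 4.0104, -5.8640)
after link 5: o_5 = (6.5962, 3.0104, -7.2782)
after link 6: o_6 = (7.9855, 2.3997, -12.7277)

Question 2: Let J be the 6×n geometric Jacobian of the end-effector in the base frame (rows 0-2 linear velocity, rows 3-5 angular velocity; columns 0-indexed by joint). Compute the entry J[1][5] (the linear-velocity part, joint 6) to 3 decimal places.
3.957

axis z_5 = (0.8536,-0.1464,-0.5000); lever o_n−o_5 = (1.3893,-0.6107,-5.4495)
cross product → J_v[:, 5] = (0.4927,3.9568,-0.3178)
J_ω[:, 5] = z_5
entry J[1][5] = 3.9568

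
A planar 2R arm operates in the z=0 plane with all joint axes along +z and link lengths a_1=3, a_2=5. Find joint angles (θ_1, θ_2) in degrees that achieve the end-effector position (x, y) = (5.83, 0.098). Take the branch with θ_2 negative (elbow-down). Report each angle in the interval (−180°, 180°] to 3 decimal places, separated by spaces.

60.001 -90.003

cos θ_2 = (33.9985−3²−5²)/(2·3·5) = -0.0000; θ_2 = -90.0029° (elbow-down)
β = atan2(0.0980,5.8300) = 0.9630°; ψ = atan2(-5.0000,2.9998) = -59.0383°
θ_1 = β − ψ = 60.0014°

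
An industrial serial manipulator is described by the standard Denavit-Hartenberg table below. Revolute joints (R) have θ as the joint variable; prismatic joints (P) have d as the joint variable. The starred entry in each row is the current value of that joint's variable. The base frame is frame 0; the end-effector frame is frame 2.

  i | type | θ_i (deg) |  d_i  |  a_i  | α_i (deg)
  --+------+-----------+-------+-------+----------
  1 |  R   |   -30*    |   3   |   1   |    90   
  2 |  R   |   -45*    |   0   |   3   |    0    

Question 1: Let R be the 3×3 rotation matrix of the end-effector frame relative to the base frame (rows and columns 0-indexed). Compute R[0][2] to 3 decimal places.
End-effector z-axis (col 2 of R) = (-0.5000,-0.8660,0.0000)
R[0][2] = -0.5000

-0.500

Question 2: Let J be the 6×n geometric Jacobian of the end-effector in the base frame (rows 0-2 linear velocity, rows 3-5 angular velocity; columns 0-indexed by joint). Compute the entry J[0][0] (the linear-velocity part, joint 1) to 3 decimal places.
axis z_0 = ẑ; lever o_n−o_0 = (2.7031,-1.5607,0.8787)
cross product → J_v[:, 0] = (1.5607,2.7031,-0.0000)
J_ω[:, 0] = z_0
entry J[0][0] = 1.5607

1.561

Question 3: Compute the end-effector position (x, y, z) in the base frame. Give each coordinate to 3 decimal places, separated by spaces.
after link 1: o_1 = (0.8660, -0.5000, 3.0000)
after link 2: o_2 = (2.7031, -1.5607, 0.8787)

2.703 -1.561 0.879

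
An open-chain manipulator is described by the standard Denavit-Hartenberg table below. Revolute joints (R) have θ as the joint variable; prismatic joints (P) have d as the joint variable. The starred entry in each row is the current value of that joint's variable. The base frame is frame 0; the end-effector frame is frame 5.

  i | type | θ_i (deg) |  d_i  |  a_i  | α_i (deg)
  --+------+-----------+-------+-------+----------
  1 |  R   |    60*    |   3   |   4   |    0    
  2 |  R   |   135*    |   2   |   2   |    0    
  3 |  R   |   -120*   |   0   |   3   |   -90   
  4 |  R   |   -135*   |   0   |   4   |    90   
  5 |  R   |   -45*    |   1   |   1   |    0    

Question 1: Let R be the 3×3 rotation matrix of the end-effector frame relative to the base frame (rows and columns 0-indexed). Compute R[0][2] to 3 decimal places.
-0.183

End-effector z-axis (col 2 of R) = (-0.1830,-0.6830,-0.7071)
R[0][2] = -0.1830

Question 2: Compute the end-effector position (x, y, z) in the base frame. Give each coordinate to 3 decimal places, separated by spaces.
0.483 1.763 7.621

after link 1: o_1 = (2.0000, 3.4641, 3.0000)
after link 2: o_2 = (0.0681, 2.9465, 5.0000)
after link 3: o_3 = (0.8446, 5.8442, 5.0000)
after link 4: o_4 = (0.1126, 3.1122, 7.8284)
after link 5: o_5 = (0.4831, 1.7632, 7.6213)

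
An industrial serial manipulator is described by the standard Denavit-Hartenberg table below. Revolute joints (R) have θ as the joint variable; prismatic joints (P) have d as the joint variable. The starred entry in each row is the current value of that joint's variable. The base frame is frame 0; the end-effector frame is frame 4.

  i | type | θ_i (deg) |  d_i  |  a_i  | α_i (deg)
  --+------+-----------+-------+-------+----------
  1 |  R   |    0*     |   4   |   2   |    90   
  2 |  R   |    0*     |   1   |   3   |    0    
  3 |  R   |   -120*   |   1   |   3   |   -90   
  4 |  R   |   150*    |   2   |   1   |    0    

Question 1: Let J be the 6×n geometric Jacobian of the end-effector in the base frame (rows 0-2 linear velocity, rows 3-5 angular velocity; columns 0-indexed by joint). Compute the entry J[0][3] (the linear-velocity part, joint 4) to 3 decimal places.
axis z_3 = (0.8660,-0.0000,-0.5000); lever o_n−o_3 = (2.1651,0.5000,-0.2500)
cross product → J_v[:, 3] = (0.2500,-0.8660,0.4330)
J_ω[:, 3] = z_3
entry J[0][3] = 0.2500

0.250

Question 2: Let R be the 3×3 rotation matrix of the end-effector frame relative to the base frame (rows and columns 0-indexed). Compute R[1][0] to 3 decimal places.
0.500

End-effector x-axis (col 0 of R) = (0.4330,0.5000,0.7500)
R[1][0] = 0.5000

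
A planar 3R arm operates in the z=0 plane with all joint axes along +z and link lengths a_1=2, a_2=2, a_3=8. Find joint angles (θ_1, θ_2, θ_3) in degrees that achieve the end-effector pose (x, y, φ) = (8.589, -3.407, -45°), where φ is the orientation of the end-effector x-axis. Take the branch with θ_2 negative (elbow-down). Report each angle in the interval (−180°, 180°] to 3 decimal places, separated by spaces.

59.987 -44.975 -60.012

wrist centre = target − a_3·(cos φ, sin φ) = (2.9321, 2.2499)
cos θ_2 = (13.6593−2²−2²)/(2·2·2) = 0.7074; θ_2 = -44.9750° (elbow-down)
β = atan2(2.2499,2.9321) = 37.4993°; ψ = atan2(-1.4136,3.4148) = -22.4875°
θ_1 = β − ψ = 59.9868°
θ_3 = φ − θ_1 − θ_2 = -60.0118° (wrapped to (-180°,180°])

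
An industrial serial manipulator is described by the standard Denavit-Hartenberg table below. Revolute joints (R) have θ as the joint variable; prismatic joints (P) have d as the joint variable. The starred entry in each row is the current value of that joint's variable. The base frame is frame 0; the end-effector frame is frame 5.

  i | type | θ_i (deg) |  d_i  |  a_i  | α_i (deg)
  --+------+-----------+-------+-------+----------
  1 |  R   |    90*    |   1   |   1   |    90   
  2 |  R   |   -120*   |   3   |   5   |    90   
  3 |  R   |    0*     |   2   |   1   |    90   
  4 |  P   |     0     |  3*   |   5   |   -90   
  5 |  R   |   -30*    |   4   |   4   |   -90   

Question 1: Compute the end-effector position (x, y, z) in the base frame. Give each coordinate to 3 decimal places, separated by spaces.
-2.000 -11.428 -8.526

after link 1: o_1 = (0.0000, 1.0000, 1.0000)
after link 2: o_2 = (3.0000, -1.5000, -3.3301)
after link 3: o_3 = (3.0000, -3.7321, -3.1962)
after link 4: o_4 = (0.0000, -6.2321, -7.5263)
after link 5: o_5 = (-2.0000, -11.4282, -8.5263)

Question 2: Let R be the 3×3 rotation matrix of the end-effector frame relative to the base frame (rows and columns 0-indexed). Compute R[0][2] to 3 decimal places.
End-effector z-axis (col 2 of R) = (0.8660,-0.2500,-0.4330)
R[0][2] = 0.8660

0.866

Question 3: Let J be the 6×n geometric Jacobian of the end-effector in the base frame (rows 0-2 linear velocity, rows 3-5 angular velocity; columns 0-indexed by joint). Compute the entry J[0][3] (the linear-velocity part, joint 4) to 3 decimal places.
-1.000

prismatic axis z_3 = (-1.0000,-0.0000,-0.0000)
J_v[:, 3] = z_3; J_ω[:, 3] = (0,0,0)
entry J[0][3] = -1.0000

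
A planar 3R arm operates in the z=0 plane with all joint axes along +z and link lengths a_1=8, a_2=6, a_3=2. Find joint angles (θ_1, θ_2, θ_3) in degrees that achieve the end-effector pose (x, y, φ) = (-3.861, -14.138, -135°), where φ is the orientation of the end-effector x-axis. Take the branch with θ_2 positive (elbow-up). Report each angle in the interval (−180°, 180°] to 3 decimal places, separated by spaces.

wrist centre = target − a_3·(cos φ, sin φ) = (-2.4468, -12.7238)
cos θ_2 = (167.8815−8²−6²)/(2·8·6) = 0.7071; θ_2 = 45.0006° (elbow-up)
β = atan2(-12.7238,-2.4468) = -100.8851°; ψ = atan2(4.2427,12.2426) = 19.1138°
θ_1 = β − ψ = -119.9989°
θ_3 = φ − θ_1 − θ_2 = -60.0017° (wrapped to (-180°,180°])

-119.999 45.001 -60.002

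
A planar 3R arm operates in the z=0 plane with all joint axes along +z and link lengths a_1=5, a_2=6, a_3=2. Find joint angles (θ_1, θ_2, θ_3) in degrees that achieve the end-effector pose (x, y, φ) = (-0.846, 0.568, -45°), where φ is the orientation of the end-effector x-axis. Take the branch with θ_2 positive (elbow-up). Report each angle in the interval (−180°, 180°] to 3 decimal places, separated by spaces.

45.007 150.001 119.992

wrist centre = target − a_3·(cos φ, sin φ) = (-2.2602, 1.9822)
cos θ_2 = (9.0377−5²−6²)/(2·5·6) = -0.8660; θ_2 = 150.0014° (elbow-up)
β = atan2(1.9822,-2.2602) = 138.7491°; ψ = atan2(2.9999,-0.1962) = 93.7425°
θ_1 = β − ψ = 45.0067°
θ_3 = φ − θ_1 − θ_2 = 119.9919° (wrapped to (-180°,180°])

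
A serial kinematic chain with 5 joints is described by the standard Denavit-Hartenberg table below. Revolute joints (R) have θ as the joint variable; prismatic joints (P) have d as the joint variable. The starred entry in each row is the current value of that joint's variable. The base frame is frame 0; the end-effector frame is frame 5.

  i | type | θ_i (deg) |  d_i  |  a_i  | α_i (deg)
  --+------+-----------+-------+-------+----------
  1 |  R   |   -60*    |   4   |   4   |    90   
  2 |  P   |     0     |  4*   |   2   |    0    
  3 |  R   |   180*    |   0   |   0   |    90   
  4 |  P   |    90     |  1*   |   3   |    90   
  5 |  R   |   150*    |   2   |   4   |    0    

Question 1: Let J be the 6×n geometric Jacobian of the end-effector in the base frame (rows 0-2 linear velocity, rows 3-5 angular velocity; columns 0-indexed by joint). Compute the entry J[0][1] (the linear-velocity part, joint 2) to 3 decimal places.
prismatic axis z_1 = (-0.8660,-0.5000,0.0000)
J_v[:, 1] = z_1; J_ω[:, 1] = (0,0,0)
entry J[0][1] = -0.8660

-0.866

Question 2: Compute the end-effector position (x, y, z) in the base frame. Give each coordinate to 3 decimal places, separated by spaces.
after link 1: o_1 = (2.0000, -3.4641, 4.0000)
after link 2: o_2 = (-0.4641, -7.1962, 4.0000)
after link 3: o_3 = (-0.4641, -7.1962, 4.0000)
after link 4: o_4 = (-3.0622, -8.6962, 5.0000)
after link 5: o_5 = (-1.0622, -5.2321, 7.0000)

-1.062 -5.232 7.000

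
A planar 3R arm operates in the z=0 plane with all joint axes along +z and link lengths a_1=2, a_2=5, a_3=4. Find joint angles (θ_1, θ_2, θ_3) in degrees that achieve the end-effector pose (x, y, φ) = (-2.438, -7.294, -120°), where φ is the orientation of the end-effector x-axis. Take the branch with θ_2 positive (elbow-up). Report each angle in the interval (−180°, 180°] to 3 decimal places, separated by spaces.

wrist centre = target − a_3·(cos φ, sin φ) = (-0.4380, -3.8299)
cos θ_2 = (14.8600−2²−5²)/(2·2·5) = -0.7070; θ_2 = 134.9915° (elbow-up)
β = atan2(-3.8299,-0.4380) = -96.5242°; ψ = atan2(3.5361,-1.5350) = 113.4657°
θ_1 = β − ψ = -209.9899°
θ_3 = φ − θ_1 − θ_2 = -45.0016° (wrapped to (-180°,180°])

150.010 134.991 -45.002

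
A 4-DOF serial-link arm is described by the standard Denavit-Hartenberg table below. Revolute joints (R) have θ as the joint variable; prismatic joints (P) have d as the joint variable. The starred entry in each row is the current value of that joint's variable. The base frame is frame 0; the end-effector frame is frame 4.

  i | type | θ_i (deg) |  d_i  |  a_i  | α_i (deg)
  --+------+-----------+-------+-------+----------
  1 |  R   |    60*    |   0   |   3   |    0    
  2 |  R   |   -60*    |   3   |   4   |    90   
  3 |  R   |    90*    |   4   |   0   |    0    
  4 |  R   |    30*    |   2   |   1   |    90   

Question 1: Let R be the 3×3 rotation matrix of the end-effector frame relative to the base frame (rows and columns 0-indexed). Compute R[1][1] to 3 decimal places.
End-effector y-axis (col 1 of R) = (-0.0000,-1.0000,0.0000)
R[1][1] = -1.0000

-1.000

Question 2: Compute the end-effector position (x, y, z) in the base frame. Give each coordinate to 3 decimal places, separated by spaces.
5.000 -3.402 3.866

after link 1: o_1 = (1.5000, 2.5981, 0.0000)
after link 2: o_2 = (5.5000, 2.5981, 3.0000)
after link 3: o_3 = (5.5000, -1.4019, 3.0000)
after link 4: o_4 = (5.0000, -3.4019, 3.8660)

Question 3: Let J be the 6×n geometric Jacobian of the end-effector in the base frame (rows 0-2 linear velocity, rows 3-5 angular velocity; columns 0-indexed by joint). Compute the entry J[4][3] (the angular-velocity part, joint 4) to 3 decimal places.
axis z_3 = (0.0000,-1.0000,0.0000); lever o_n−o_3 = (-0.5000,-2.0000,0.8660)
cross product → J_v[:, 3] = (-0.8660,-0.0000,-0.5000)
J_ω[:, 3] = z_3
entry J[4][3] = -1.0000

-1.000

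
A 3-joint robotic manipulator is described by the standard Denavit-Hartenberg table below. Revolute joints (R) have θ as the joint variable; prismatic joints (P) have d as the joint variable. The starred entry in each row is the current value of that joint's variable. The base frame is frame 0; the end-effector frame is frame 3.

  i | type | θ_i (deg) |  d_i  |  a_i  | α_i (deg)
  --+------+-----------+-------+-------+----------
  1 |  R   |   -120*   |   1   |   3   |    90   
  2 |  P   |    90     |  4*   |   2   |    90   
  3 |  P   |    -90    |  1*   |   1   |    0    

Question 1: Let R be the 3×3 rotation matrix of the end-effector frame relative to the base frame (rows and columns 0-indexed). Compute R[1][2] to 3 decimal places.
-0.866

End-effector z-axis (col 2 of R) = (-0.5000,-0.8660,-0.0000)
R[1][2] = -0.8660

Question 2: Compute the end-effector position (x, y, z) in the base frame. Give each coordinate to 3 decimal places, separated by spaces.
after link 1: o_1 = (-1.5000, -2.5981, 1.0000)
after link 2: o_2 = (-4.9641, -0.5981, 3.0000)
after link 3: o_3 = (-4.5981, -1.9641, 3.0000)

-4.598 -1.964 3.000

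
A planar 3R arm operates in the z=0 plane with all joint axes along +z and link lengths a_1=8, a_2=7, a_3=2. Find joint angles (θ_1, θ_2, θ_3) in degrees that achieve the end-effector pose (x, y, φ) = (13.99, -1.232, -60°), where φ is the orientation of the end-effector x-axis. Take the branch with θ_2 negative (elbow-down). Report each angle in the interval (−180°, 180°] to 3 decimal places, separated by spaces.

wrist centre = target − a_3·(cos φ, sin φ) = (12.9900, 0.5001)
cos θ_2 = (168.9902−8²−7²)/(2·8·7) = 0.4999; θ_2 = -60.0058° (elbow-down)
β = atan2(0.5001,12.9900) = 2.2045°; ψ = atan2(-6.0625,11.4994) = -27.7984°
θ_1 = β − ψ = 30.0029°
θ_3 = φ − θ_1 − θ_2 = -29.9971° (wrapped to (-180°,180°])

30.003 -60.006 -29.997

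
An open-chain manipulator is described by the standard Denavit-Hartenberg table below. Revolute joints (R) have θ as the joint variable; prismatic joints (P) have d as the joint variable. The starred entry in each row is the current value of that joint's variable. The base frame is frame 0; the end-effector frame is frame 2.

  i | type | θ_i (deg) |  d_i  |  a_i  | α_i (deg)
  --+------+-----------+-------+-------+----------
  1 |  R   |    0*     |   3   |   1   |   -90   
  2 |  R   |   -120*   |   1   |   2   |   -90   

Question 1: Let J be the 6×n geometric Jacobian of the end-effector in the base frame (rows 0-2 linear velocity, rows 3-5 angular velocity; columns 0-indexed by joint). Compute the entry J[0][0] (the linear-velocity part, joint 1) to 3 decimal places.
-1.000

axis z_0 = ẑ; lever o_n−o_0 = (0.0000,1.0000,4.7321)
cross product → J_v[:, 0] = (-1.0000,0.0000,0.0000)
J_ω[:, 0] = z_0
entry J[0][0] = -1.0000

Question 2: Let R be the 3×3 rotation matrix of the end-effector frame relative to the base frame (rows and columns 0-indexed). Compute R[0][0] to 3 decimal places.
-0.500

End-effector x-axis (col 0 of R) = (-0.5000,-0.0000,0.8660)
R[0][0] = -0.5000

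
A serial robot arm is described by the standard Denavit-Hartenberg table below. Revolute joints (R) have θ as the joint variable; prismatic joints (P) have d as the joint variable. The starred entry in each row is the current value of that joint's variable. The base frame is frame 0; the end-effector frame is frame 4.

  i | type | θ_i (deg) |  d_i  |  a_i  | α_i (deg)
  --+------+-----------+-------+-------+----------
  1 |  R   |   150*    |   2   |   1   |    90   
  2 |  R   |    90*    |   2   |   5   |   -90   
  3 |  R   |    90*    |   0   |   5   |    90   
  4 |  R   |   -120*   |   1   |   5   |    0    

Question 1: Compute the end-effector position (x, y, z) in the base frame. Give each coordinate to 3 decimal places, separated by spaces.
after link 1: o_1 = (-0.8660, 0.5000, 2.0000)
after link 2: o_2 = (0.1340, 2.2321, 7.0000)
after link 3: o_3 = (-2.3660, -2.0981, 7.0000)
after link 4: o_4 = (-4.8660, 2.2321, 8.0000)

-4.866 2.232 8.000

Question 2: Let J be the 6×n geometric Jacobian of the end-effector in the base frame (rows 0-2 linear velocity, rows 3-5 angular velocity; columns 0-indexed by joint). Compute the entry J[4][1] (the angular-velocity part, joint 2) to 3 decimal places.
0.866

axis z_1 = (0.5000,0.8660,0.0000); lever o_n−o_1 = (-4.0000,1.7321,6.0000)
cross product → J_v[:, 1] = (5.1962,-3.0000,4.3301)
J_ω[:, 1] = z_1
entry J[4][1] = 0.8660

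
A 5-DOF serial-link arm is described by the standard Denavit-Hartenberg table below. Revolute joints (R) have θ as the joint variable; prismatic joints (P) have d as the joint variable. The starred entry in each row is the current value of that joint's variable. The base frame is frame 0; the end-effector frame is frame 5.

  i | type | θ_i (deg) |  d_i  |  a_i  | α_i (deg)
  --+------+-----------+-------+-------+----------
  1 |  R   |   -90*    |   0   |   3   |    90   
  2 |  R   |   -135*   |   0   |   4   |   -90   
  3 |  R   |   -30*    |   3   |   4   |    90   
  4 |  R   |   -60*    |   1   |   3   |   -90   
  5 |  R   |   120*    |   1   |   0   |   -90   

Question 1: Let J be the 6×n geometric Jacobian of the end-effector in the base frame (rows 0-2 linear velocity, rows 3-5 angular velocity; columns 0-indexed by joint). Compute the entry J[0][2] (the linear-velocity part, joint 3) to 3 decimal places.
5.013

axis z_2 = (-0.0000,-0.7071,-0.7071); lever o_n−o_2 = (-4.0490,2.9071,-4.1826)
cross product → J_v[:, 2] = (5.0131,2.8631,-2.8631)
J_ω[:, 2] = z_2
entry J[0][2] = 5.0131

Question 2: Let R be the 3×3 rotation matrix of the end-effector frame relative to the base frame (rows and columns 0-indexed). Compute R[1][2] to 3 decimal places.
-0.972

End-effector z-axis (col 2 of R) = (-0.2165,-0.9723,-0.0884)
R[1][2] = -0.9723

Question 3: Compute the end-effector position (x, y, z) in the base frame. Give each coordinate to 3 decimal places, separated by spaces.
-4.049 2.735 -7.011

after link 1: o_1 = (0.0000, -3.0000, 0.0000)
after link 2: o_2 = (-0.0000, -0.1716, -2.8284)
after link 3: o_3 = (-2.0000, 0.1566, -7.3992)
after link 4: o_4 = (-3.6160, 2.5587, -6.1271)
after link 5: o_5 = (-4.0490, 2.7355, -7.0110)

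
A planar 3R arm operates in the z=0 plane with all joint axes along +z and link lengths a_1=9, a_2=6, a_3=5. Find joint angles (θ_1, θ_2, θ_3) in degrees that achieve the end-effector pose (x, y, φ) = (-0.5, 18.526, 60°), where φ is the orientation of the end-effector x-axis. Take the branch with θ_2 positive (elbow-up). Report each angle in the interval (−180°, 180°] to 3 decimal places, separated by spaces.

89.997 30.008 -60.005

wrist centre = target − a_3·(cos φ, sin φ) = (-3.0000, 14.1959)
cos θ_2 = (210.5228−9²−6²)/(2·9·6) = 0.8660; θ_2 = 30.0084° (elbow-up)
β = atan2(14.1959,-3.0000) = 101.9327°; ψ = atan2(3.0008,14.1957) = 11.9358°
θ_1 = β − ψ = 89.9969°
θ_3 = φ − θ_1 − θ_2 = -60.0053° (wrapped to (-180°,180°])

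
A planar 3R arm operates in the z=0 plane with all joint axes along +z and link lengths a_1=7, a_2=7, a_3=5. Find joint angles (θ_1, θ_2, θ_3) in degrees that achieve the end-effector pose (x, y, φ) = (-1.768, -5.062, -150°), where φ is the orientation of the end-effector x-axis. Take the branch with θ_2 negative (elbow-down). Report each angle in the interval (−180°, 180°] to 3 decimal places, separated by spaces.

30.002 -150.001 -30.001

wrist centre = target − a_3·(cos φ, sin φ) = (2.5621, -2.5620)
cos θ_2 = (13.1283−7²−7²)/(2·7·7) = -0.8660; θ_2 = -150.0014° (elbow-down)
β = atan2(-2.5620,2.5621) = -44.9986°; ψ = atan2(-3.4999,0.9377) = -75.0007°
θ_1 = β − ψ = 30.0021°
θ_3 = φ − θ_1 − θ_2 = -30.0007° (wrapped to (-180°,180°])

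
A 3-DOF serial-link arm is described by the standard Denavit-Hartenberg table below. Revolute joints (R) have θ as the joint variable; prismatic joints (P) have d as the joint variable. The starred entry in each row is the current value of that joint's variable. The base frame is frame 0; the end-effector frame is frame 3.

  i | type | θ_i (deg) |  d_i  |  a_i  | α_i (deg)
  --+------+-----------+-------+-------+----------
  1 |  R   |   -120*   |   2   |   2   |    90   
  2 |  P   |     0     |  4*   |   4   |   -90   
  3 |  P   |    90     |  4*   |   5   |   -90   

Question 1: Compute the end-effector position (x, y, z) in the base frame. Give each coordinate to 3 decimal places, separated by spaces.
-2.134 -5.696 6.000

after link 1: o_1 = (-1.0000, -1.7321, 2.0000)
after link 2: o_2 = (-6.4641, -3.1962, 2.0000)
after link 3: o_3 = (-2.1340, -5.6962, 6.0000)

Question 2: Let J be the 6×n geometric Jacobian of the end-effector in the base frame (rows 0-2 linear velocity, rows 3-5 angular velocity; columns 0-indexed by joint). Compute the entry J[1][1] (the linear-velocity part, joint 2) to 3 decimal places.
0.500

prismatic axis z_1 = (-0.8660,0.5000,0.0000)
J_v[:, 1] = z_1; J_ω[:, 1] = (0,0,0)
entry J[1][1] = 0.5000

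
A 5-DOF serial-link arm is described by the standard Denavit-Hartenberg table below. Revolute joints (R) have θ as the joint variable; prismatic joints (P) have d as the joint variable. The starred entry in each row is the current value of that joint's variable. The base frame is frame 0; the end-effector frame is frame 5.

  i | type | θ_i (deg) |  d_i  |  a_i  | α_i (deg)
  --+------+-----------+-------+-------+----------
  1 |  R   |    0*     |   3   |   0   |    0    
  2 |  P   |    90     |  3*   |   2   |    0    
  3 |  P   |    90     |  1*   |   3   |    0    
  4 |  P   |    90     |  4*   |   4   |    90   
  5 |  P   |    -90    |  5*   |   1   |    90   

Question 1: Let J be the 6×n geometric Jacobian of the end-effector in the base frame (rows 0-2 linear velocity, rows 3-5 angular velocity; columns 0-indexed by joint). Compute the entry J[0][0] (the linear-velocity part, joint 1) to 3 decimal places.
2.000

axis z_0 = ẑ; lever o_n−o_0 = (-8.0000,-2.0000,10.0000)
cross product → J_v[:, 0] = (2.0000,-8.0000,0.0000)
J_ω[:, 0] = z_0
entry J[0][0] = 2.0000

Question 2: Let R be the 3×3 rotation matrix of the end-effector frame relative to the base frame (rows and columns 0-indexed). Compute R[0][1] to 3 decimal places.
End-effector y-axis (col 1 of R) = (-1.0000,0.0000,0.0000)
R[0][1] = -1.0000

-1.000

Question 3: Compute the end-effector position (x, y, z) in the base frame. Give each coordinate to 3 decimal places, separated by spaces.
-8.000 -2.000 10.000

after link 1: o_1 = (0.0000, 0.0000, 3.0000)
after link 2: o_2 = (0.0000, 2.0000, 6.0000)
after link 3: o_3 = (-3.0000, 2.0000, 7.0000)
after link 4: o_4 = (-3.0000, -2.0000, 11.0000)
after link 5: o_5 = (-8.0000, -2.0000, 10.0000)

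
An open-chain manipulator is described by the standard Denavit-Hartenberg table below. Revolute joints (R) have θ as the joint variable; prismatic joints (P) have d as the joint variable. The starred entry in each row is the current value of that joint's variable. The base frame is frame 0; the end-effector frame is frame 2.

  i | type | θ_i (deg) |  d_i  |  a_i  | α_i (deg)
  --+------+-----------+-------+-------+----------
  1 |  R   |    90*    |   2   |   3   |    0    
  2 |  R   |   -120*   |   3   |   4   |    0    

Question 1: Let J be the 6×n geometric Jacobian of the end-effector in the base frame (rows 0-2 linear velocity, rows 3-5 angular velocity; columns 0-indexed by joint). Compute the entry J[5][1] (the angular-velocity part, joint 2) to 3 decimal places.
axis z_1 = (0.0000,0.0000,1.0000); lever o_n−o_1 = (3.4641,-2.0000,3.0000)
cross product → J_v[:, 1] = (2.0000,3.4641,-0.0000)
J_ω[:, 1] = z_1
entry J[5][1] = 1.0000

1.000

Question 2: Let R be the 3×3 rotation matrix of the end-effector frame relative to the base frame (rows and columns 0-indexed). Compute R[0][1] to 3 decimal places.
0.500

End-effector y-axis (col 1 of R) = (0.5000,0.8660,0.0000)
R[0][1] = 0.5000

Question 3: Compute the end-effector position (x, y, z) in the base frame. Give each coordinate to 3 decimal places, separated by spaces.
3.464 1.000 5.000

after link 1: o_1 = (0.0000, 3.0000, 2.0000)
after link 2: o_2 = (3.4641, 1.0000, 5.0000)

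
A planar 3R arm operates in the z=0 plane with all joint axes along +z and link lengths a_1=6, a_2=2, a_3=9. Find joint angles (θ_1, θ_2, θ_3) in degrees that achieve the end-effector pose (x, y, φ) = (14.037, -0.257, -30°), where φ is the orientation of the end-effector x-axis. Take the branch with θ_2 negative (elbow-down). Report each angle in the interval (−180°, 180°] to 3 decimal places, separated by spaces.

wrist centre = target − a_3·(cos φ, sin φ) = (6.2428, 4.2430)
cos θ_2 = (56.9752−6²−2²)/(2·6·2) = 0.7073; θ_2 = -44.9842° (elbow-down)
β = atan2(4.2430,6.2428) = 34.2026°; ψ = atan2(-1.4138,7.4146) = -10.7956°
θ_1 = β − ψ = 44.9982°
θ_3 = φ − θ_1 − θ_2 = -30.0140° (wrapped to (-180°,180°])

44.998 -44.984 -30.014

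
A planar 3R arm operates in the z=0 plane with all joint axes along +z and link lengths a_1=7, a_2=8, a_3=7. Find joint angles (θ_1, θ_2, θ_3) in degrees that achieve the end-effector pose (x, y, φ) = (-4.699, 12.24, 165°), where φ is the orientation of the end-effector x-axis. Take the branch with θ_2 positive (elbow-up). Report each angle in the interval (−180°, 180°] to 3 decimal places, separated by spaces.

29.999 89.999 45.002

wrist centre = target − a_3·(cos φ, sin φ) = (2.0625, 10.4283)
cos θ_2 = (113.0026−7²−8²)/(2·7·8) = 0.0000; θ_2 = 89.9987° (elbow-up)
β = atan2(10.4283,2.0625) = 78.8125°; ψ = atan2(8.0000,7.0002) = 48.8133°
θ_1 = β − ψ = 29.9992°
θ_3 = φ − θ_1 − θ_2 = 45.0021° (wrapped to (-180°,180°])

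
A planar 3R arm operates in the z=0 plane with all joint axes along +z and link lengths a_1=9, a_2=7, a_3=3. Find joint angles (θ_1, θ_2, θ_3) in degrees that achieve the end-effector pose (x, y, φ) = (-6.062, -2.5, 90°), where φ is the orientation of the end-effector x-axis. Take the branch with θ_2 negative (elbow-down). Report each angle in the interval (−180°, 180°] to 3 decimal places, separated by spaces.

-89.999 -120.001 -60.000

wrist centre = target − a_3·(cos φ, sin φ) = (-6.0620, -5.5000)
cos θ_2 = (66.9978−9²−7²)/(2·9·7) = -0.5000; θ_2 = -120.0011° (elbow-down)
β = atan2(-5.5000,-6.0620) = -137.7828°; ψ = atan2(-6.0621,5.4999) = -47.7839°
θ_1 = β − ψ = -89.9989°
θ_3 = φ − θ_1 − θ_2 = -60.0000° (wrapped to (-180°,180°])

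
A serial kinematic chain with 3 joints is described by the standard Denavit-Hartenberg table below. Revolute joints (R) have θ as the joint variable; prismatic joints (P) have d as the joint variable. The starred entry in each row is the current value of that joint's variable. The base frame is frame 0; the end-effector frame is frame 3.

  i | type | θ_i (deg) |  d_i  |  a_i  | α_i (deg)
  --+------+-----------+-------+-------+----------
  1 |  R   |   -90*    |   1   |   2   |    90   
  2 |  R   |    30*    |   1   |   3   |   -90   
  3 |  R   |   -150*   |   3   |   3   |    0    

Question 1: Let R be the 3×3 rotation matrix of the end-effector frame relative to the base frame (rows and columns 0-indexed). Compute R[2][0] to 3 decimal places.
-0.433

End-effector x-axis (col 0 of R) = (-0.5000,0.7500,-0.4330)
R[2][0] = -0.4330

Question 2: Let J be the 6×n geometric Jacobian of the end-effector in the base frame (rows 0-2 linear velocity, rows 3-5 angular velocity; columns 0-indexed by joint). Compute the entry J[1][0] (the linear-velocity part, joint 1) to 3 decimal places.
-2.500

axis z_0 = ẑ; lever o_n−o_0 = (-2.5000,-0.8481,3.7990)
cross product → J_v[:, 0] = (0.8481,-2.5000,0.0000)
J_ω[:, 0] = z_0
entry J[1][0] = -2.5000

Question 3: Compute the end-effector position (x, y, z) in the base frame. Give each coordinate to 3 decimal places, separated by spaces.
-2.500 -0.848 3.799

after link 1: o_1 = (0.0000, -2.0000, 1.0000)
after link 2: o_2 = (-1.0000, -4.5981, 2.5000)
after link 3: o_3 = (-2.5000, -0.8481, 3.7990)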